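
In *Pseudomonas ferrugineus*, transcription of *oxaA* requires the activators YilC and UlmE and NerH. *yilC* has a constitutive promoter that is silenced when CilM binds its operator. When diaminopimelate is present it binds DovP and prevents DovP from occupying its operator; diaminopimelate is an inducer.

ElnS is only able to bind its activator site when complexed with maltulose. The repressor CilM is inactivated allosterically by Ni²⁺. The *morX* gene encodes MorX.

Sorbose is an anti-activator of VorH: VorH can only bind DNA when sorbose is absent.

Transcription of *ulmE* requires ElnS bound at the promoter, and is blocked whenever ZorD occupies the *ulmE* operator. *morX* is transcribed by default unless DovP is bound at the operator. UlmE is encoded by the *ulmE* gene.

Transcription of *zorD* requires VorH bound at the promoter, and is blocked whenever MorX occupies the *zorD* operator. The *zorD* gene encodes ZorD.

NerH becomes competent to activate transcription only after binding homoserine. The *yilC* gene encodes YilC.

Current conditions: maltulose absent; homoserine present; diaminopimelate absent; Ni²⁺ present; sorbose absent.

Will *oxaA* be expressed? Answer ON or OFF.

OFF

Ni²⁺ is present, so CilM is inactive.
With no repressor bound, *yilC* is transcribed.
So YilC is produced and active.
Diaminopimelate is absent, so DovP is active.
With repressor DovP bound, *morX* is not transcribed.
So MorX is not produced.
Sorbose is absent, so VorH is active.
No repressor is bound and VorH is active, so *zorD* is transcribed.
So ZorD is produced and active.
Maltulose is absent, so ElnS is inactive.
With repressor ZorD bound, *ulmE* is not transcribed.
So UlmE is not produced.
Homoserine is present, so NerH is active.
Required activator UlmE is absent, so *oxaA* is not transcribed.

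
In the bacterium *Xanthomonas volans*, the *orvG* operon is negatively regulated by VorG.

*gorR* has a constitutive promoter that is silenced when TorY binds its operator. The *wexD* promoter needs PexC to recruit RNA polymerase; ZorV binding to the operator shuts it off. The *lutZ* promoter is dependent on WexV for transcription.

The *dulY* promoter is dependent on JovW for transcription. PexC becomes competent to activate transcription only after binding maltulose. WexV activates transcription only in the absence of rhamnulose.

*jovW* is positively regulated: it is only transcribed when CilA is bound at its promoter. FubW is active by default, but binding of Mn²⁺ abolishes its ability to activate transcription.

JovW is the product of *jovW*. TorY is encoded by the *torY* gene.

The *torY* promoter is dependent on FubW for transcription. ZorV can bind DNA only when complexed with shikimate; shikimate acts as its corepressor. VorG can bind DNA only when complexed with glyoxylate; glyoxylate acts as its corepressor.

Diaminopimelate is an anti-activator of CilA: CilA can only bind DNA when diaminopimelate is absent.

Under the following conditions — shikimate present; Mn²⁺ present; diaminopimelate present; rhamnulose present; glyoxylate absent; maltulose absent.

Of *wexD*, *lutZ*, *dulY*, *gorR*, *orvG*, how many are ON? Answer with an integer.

Maltulose is absent, so PexC is inactive.
Shikimate is present, so ZorV is active.
With repressor ZorV bound, *wexD* is not transcribed.
→ *wexD* is OFF.
Rhamnulose is present, so WexV is inactive.
Required activator WexV is absent, so *lutZ* is not transcribed.
→ *lutZ* is OFF.
Diaminopimelate is present, so CilA is inactive.
Required activator CilA is absent, so *jovW* is not transcribed.
So JovW is not produced.
Required activator JovW is absent, so *dulY* is not transcribed.
→ *dulY* is OFF.
Mn²⁺ is present, so FubW is inactive.
Required activator FubW is absent, so *torY* is not transcribed.
So TorY is not produced.
With no repressor bound, *gorR* is transcribed.
→ *gorR* is ON.
Glyoxylate is absent, so VorG is inactive.
With no repressor bound, *orvG* is transcribed.
→ *orvG* is ON.
2 of the 5 genes are transcribed.

2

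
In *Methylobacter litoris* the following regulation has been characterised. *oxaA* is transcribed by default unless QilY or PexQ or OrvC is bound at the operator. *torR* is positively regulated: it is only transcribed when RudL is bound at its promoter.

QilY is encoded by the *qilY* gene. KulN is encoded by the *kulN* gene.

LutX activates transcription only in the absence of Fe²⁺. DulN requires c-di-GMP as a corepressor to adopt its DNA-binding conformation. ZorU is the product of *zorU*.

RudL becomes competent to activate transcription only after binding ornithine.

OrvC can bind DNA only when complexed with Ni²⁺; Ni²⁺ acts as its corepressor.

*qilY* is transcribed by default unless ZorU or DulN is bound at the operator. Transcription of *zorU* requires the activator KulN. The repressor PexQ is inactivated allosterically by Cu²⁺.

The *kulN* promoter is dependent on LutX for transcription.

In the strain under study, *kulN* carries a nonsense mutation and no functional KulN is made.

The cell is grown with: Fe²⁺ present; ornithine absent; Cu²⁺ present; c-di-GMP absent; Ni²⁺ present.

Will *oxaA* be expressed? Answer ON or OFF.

KulN is non-functional in this strain, so it has no effect.
Required activator KulN is absent, so *zorU* is not transcribed.
So ZorU is not produced.
c-di-GMP is absent, so DulN is inactive.
With no repressor bound, *qilY* is transcribed.
So QilY is produced and active.
Cu²⁺ is present, so PexQ is inactive.
Ni²⁺ is present, so OrvC is active.
With repressor QilY bound, *oxaA* is not transcribed.

OFF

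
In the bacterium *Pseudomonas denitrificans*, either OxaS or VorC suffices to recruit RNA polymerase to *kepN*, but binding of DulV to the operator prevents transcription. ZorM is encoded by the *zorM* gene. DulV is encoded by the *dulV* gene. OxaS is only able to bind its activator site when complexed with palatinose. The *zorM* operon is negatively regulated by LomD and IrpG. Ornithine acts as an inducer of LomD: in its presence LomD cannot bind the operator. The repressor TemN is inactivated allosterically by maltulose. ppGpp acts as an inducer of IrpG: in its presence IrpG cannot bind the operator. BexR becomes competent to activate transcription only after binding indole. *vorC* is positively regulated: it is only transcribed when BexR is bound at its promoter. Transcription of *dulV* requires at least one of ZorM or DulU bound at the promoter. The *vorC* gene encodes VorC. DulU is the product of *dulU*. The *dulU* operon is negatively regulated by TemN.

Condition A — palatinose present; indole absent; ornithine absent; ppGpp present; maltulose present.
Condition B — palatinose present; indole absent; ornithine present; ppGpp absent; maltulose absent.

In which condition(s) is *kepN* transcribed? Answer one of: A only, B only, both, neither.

B only

Condition A:
Palatinose is present, so OxaS is active.
Indole is absent, so BexR is inactive.
Required activator BexR is absent, so *vorC* is not transcribed.
So VorC is not produced.
Ornithine is absent, so LomD is active.
ppGpp is present, so IrpG is inactive.
With repressor LomD bound, *zorM* is not transcribed.
So ZorM is not produced.
Maltulose is present, so TemN is inactive.
With no repressor bound, *dulU* is transcribed.
So DulU is produced and active.
Activator DulU is present, so *dulV* is transcribed.
So DulV is produced and active.
With repressor DulV bound, *kepN* is not transcribed.
→ *kepN* is OFF in A.
Condition B:
Palatinose is present, so OxaS is active.
Indole is absent, so BexR is inactive.
Required activator BexR is absent, so *vorC* is not transcribed.
So VorC is not produced.
Ornithine is present, so LomD is inactive.
ppGpp is absent, so IrpG is active.
With repressor IrpG bound, *zorM* is not transcribed.
So ZorM is not produced.
Maltulose is absent, so TemN is active.
With repressor TemN bound, *dulU* is not transcribed.
So DulU is not produced.
No activator is available at the *dulV* promoter, so *dulV* is not transcribed.
So DulV is not produced.
Activator OxaS is present, so *kepN* is transcribed.
→ *kepN* is ON in B.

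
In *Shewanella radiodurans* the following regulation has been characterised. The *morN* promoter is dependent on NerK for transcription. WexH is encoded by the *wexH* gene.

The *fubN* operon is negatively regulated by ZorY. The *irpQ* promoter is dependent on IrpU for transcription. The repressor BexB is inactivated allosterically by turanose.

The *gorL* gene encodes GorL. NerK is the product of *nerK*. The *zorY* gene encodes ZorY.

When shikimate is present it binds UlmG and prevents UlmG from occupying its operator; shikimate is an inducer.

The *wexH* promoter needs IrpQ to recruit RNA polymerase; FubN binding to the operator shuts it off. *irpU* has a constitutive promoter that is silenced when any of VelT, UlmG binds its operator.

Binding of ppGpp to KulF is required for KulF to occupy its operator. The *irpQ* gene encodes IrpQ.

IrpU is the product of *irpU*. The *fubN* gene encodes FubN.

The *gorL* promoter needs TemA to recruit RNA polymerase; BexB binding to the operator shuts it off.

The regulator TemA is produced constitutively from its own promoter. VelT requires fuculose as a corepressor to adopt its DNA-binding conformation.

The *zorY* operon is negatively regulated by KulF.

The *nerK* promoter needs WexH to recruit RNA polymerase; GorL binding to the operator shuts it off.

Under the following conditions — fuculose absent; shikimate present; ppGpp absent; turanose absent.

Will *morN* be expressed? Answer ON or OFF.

Fuculose is absent, so VelT is inactive.
Shikimate is present, so UlmG is inactive.
With no repressor bound, *irpU* is transcribed.
So IrpU is produced and active.
No repressor is bound and IrpU is active, so *irpQ* is transcribed.
So IrpQ is produced and active.
ppGpp is absent, so KulF is inactive.
With no repressor bound, *zorY* is transcribed.
So ZorY is produced and active.
With repressor ZorY bound, *fubN* is not transcribed.
So FubN is not produced.
No repressor is bound and IrpQ is active, so *wexH* is transcribed.
So WexH is produced and active.
TemA is produced constitutively and is active.
Turanose is absent, so BexB is active.
With repressor BexB bound, *gorL* is not transcribed.
So GorL is not produced.
No repressor is bound and WexH is active, so *nerK* is transcribed.
So NerK is produced and active.
No repressor is bound and NerK is active, so *morN* is transcribed.

ON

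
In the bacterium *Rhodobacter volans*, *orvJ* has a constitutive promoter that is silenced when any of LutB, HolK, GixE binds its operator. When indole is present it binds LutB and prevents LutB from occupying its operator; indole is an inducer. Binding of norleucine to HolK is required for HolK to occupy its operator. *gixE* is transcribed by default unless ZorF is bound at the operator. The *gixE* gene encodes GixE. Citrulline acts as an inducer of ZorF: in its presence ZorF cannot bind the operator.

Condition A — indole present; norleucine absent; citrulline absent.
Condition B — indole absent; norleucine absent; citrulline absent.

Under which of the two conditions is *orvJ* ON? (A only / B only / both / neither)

Condition A:
Indole is present, so LutB is inactive.
Norleucine is absent, so HolK is inactive.
Citrulline is absent, so ZorF is active.
With repressor ZorF bound, *gixE* is not transcribed.
So GixE is not produced.
With no repressor bound, *orvJ* is transcribed.
→ *orvJ* is ON in A.
Condition B:
Indole is absent, so LutB is active.
Norleucine is absent, so HolK is inactive.
Citrulline is absent, so ZorF is active.
With repressor ZorF bound, *gixE* is not transcribed.
So GixE is not produced.
With repressor LutB bound, *orvJ* is not transcribed.
→ *orvJ* is OFF in B.

A only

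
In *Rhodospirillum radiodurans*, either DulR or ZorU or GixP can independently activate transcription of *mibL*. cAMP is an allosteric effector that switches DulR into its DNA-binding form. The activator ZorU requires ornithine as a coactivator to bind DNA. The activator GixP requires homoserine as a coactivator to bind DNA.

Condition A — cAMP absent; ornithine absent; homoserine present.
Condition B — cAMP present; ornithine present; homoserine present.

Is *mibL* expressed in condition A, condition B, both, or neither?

both

Condition A:
cAMP is absent, so DulR is inactive.
Ornithine is absent, so ZorU is inactive.
Homoserine is present, so GixP is active.
Activator GixP is present, so *mibL* is transcribed.
→ *mibL* is ON in A.
Condition B:
cAMP is present, so DulR is active.
Ornithine is present, so ZorU is active.
Homoserine is present, so GixP is active.
Activator DulR is present, so *mibL* is transcribed.
→ *mibL* is ON in B.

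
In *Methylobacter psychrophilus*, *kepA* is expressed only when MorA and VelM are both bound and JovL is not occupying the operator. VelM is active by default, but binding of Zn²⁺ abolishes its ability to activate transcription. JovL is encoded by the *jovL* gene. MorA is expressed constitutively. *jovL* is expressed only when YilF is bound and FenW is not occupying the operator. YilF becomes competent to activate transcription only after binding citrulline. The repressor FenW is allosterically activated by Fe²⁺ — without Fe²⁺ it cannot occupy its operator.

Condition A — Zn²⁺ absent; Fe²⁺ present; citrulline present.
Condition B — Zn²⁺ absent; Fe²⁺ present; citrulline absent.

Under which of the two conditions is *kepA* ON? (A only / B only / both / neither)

Condition A:
MorA is produced constitutively and is active.
Zn²⁺ is absent, so VelM is active.
Fe²⁺ is present, so FenW is active.
Citrulline is present, so YilF is active.
With repressor FenW bound, *jovL* is not transcribed.
So JovL is not produced.
No repressor is bound and MorA and VelM are active, so *kepA* is transcribed.
→ *kepA* is ON in A.
Condition B:
MorA is produced constitutively and is active.
Zn²⁺ is absent, so VelM is active.
Fe²⁺ is present, so FenW is active.
Citrulline is absent, so YilF is inactive.
With repressor FenW bound, *jovL* is not transcribed.
So JovL is not produced.
No repressor is bound and MorA and VelM are active, so *kepA* is transcribed.
→ *kepA* is ON in B.

both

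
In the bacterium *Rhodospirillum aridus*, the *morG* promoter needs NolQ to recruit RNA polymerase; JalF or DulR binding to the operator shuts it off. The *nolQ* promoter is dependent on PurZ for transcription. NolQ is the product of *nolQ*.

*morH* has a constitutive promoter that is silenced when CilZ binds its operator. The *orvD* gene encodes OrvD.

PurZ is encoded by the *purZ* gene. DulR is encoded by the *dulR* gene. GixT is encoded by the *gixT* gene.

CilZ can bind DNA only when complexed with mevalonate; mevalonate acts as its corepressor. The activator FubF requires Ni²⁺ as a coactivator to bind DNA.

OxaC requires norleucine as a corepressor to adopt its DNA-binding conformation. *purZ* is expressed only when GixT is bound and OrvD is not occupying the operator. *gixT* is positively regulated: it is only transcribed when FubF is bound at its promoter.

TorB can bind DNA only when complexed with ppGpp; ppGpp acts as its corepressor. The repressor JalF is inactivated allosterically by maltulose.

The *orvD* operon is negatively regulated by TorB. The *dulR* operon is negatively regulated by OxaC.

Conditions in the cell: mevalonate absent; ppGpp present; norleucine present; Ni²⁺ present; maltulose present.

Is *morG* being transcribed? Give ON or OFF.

Maltulose is present, so JalF is inactive.
Norleucine is present, so OxaC is active.
With repressor OxaC bound, *dulR* is not transcribed.
So DulR is not produced.
Ni²⁺ is present, so FubF is active.
No repressor is bound and FubF is active, so *gixT* is transcribed.
So GixT is produced and active.
ppGpp is present, so TorB is active.
With repressor TorB bound, *orvD* is not transcribed.
So OrvD is not produced.
No repressor is bound and GixT is active, so *purZ* is transcribed.
So PurZ is produced and active.
No repressor is bound and PurZ is active, so *nolQ* is transcribed.
So NolQ is produced and active.
No repressor is bound and NolQ is active, so *morG* is transcribed.

ON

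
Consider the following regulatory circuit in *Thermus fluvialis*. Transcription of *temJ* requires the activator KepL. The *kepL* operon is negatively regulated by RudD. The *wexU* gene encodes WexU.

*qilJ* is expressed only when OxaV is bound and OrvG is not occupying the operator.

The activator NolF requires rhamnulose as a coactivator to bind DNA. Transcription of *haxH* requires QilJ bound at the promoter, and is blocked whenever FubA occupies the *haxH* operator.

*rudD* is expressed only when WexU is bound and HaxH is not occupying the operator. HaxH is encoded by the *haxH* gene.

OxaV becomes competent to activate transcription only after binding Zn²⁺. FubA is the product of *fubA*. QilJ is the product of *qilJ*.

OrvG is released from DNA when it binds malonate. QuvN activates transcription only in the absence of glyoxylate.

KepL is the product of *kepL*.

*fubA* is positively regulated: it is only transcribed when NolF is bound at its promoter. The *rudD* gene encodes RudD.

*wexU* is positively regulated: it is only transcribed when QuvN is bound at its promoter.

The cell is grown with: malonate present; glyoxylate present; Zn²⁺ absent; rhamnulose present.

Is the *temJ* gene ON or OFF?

ON

Rhamnulose is present, so NolF is active.
No repressor is bound and NolF is active, so *fubA* is transcribed.
So FubA is produced and active.
Zn²⁺ is absent, so OxaV is inactive.
Malonate is present, so OrvG is inactive.
Required activator OxaV is absent, so *qilJ* is not transcribed.
So QilJ is not produced.
With repressor FubA bound, *haxH* is not transcribed.
So HaxH is not produced.
Glyoxylate is present, so QuvN is inactive.
Required activator QuvN is absent, so *wexU* is not transcribed.
So WexU is not produced.
Required activator WexU is absent, so *rudD* is not transcribed.
So RudD is not produced.
With no repressor bound, *kepL* is transcribed.
So KepL is produced and active.
No repressor is bound and KepL is active, so *temJ* is transcribed.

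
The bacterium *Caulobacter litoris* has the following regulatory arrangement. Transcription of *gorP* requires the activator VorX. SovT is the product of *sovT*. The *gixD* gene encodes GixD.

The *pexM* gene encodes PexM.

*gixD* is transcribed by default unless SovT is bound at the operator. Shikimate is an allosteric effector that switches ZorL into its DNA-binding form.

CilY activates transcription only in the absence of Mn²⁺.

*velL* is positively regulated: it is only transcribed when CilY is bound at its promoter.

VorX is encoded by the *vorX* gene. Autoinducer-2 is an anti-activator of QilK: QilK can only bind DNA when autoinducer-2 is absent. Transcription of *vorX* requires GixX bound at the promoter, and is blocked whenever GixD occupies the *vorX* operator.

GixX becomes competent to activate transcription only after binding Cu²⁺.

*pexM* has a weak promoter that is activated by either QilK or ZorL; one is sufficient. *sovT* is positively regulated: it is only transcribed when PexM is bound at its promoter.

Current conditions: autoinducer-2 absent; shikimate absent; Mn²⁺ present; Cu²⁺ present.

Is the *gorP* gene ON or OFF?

ON

Autoinducer-2 is absent, so QilK is active.
Shikimate is absent, so ZorL is inactive.
Activator QilK is present, so *pexM* is transcribed.
So PexM is produced and active.
No repressor is bound and PexM is active, so *sovT* is transcribed.
So SovT is produced and active.
With repressor SovT bound, *gixD* is not transcribed.
So GixD is not produced.
Cu²⁺ is present, so GixX is active.
No repressor is bound and GixX is active, so *vorX* is transcribed.
So VorX is produced and active.
No repressor is bound and VorX is active, so *gorP* is transcribed.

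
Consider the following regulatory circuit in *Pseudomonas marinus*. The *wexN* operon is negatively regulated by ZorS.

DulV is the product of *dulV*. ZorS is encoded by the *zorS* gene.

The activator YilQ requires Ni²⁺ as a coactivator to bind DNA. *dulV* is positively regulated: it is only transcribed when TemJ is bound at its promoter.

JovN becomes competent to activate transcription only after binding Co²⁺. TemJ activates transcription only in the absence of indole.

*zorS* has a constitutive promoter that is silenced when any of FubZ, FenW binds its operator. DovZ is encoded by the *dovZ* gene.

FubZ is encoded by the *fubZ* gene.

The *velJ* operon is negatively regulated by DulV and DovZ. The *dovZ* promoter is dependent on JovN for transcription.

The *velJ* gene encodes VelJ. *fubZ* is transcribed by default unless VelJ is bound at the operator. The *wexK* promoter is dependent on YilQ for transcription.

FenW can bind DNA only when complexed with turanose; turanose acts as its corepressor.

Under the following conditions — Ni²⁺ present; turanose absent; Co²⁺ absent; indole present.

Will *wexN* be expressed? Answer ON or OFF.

Indole is present, so TemJ is inactive.
Required activator TemJ is absent, so *dulV* is not transcribed.
So DulV is not produced.
Co²⁺ is absent, so JovN is inactive.
Required activator JovN is absent, so *dovZ* is not transcribed.
So DovZ is not produced.
With no repressor bound, *velJ* is transcribed.
So VelJ is produced and active.
With repressor VelJ bound, *fubZ* is not transcribed.
So FubZ is not produced.
Turanose is absent, so FenW is inactive.
With no repressor bound, *zorS* is transcribed.
So ZorS is produced and active.
With repressor ZorS bound, *wexN* is not transcribed.

OFF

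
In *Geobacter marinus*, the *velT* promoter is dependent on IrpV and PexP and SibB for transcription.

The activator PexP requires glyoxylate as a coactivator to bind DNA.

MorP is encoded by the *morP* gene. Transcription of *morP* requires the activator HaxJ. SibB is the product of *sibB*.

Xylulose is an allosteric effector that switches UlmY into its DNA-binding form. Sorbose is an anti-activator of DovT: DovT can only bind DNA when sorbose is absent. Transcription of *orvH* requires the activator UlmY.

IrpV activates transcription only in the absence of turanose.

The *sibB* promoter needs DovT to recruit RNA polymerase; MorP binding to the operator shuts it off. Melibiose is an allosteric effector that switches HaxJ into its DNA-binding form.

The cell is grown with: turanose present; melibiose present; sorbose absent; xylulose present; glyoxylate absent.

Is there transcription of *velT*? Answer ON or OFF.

OFF

Turanose is present, so IrpV is inactive.
Glyoxylate is absent, so PexP is inactive.
Melibiose is present, so HaxJ is active.
No repressor is bound and HaxJ is active, so *morP* is transcribed.
So MorP is produced and active.
Sorbose is absent, so DovT is active.
With repressor MorP bound, *sibB* is not transcribed.
So SibB is not produced.
Required activator IrpV is absent, so *velT* is not transcribed.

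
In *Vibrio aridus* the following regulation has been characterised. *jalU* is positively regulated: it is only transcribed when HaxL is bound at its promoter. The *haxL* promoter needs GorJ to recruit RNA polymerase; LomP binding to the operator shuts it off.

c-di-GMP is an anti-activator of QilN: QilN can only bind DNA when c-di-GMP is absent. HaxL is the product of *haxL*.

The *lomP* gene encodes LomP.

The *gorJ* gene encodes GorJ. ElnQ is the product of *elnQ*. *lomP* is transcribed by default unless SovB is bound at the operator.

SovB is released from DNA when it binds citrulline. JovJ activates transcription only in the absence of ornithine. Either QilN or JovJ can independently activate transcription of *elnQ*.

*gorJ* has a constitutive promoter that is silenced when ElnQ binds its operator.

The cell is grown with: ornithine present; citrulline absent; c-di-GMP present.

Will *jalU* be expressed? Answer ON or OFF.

ON

c-di-GMP is present, so QilN is inactive.
Ornithine is present, so JovJ is inactive.
No activator is available at the *elnQ* promoter, so *elnQ* is not transcribed.
So ElnQ is not produced.
With no repressor bound, *gorJ* is transcribed.
So GorJ is produced and active.
Citrulline is absent, so SovB is active.
With repressor SovB bound, *lomP* is not transcribed.
So LomP is not produced.
No repressor is bound and GorJ is active, so *haxL* is transcribed.
So HaxL is produced and active.
No repressor is bound and HaxL is active, so *jalU* is transcribed.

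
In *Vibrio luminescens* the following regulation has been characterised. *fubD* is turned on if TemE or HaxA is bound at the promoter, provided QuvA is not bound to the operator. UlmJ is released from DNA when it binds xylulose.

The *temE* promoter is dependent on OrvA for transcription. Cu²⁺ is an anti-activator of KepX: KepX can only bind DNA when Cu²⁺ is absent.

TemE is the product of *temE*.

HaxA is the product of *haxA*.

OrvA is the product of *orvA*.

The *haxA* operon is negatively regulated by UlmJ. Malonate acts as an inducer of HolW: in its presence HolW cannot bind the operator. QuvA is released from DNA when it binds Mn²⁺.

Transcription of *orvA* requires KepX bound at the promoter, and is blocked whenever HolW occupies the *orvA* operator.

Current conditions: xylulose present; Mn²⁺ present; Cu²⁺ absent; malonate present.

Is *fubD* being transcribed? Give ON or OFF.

Malonate is present, so HolW is inactive.
Cu²⁺ is absent, so KepX is active.
No repressor is bound and KepX is active, so *orvA* is transcribed.
So OrvA is produced and active.
No repressor is bound and OrvA is active, so *temE* is transcribed.
So TemE is produced and active.
Xylulose is present, so UlmJ is inactive.
With no repressor bound, *haxA* is transcribed.
So HaxA is produced and active.
Mn²⁺ is present, so QuvA is inactive.
Activator TemE is present, so *fubD* is transcribed.

ON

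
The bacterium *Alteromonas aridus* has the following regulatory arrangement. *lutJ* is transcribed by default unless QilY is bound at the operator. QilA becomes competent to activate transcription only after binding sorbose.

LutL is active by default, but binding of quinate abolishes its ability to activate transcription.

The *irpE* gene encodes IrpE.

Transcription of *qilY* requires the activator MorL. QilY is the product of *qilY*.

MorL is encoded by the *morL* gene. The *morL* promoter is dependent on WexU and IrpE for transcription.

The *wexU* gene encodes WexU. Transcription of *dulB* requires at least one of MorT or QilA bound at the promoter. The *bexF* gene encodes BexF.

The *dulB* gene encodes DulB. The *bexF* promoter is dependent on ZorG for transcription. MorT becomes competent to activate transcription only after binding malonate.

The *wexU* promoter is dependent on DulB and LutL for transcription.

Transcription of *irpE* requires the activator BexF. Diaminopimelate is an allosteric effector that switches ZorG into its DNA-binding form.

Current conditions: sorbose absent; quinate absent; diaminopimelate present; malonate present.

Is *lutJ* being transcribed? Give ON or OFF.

Malonate is present, so MorT is active.
Sorbose is absent, so QilA is inactive.
Activator MorT is present, so *dulB* is transcribed.
So DulB is produced and active.
Quinate is absent, so LutL is active.
No repressor is bound and DulB and LutL are active, so *wexU* is transcribed.
So WexU is produced and active.
Diaminopimelate is present, so ZorG is active.
No repressor is bound and ZorG is active, so *bexF* is transcribed.
So BexF is produced and active.
No repressor is bound and BexF is active, so *irpE* is transcribed.
So IrpE is produced and active.
No repressor is bound and WexU and IrpE are active, so *morL* is transcribed.
So MorL is produced and active.
No repressor is bound and MorL is active, so *qilY* is transcribed.
So QilY is produced and active.
With repressor QilY bound, *lutJ* is not transcribed.

OFF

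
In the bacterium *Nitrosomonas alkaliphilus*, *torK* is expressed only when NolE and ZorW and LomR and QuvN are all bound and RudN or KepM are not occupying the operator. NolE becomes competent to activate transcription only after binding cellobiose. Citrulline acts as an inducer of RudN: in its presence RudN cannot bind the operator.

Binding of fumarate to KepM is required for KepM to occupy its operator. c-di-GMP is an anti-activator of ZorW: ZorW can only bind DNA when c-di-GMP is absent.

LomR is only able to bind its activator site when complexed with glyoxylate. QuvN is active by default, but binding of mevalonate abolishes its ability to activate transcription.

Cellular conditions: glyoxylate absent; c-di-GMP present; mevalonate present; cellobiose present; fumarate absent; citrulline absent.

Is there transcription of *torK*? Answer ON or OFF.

Cellobiose is present, so NolE is active.
Citrulline is absent, so RudN is active.
Fumarate is absent, so KepM is inactive.
c-di-GMP is present, so ZorW is inactive.
Glyoxylate is absent, so LomR is inactive.
Mevalonate is present, so QuvN is inactive.
With repressor RudN bound, *torK* is not transcribed.

OFF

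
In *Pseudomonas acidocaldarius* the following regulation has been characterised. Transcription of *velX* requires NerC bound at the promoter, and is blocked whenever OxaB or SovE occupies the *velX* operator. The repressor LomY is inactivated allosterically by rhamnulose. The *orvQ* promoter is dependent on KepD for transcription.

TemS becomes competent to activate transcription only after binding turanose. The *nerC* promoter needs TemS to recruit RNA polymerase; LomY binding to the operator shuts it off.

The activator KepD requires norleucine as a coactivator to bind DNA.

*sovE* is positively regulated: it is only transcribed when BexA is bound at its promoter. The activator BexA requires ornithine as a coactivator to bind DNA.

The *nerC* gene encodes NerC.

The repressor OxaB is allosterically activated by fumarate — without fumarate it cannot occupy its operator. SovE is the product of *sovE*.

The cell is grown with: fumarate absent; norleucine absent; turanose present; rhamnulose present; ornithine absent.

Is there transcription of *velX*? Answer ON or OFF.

ON

Turanose is present, so TemS is active.
Rhamnulose is present, so LomY is inactive.
No repressor is bound and TemS is active, so *nerC* is transcribed.
So NerC is produced and active.
Fumarate is absent, so OxaB is inactive.
Ornithine is absent, so BexA is inactive.
Required activator BexA is absent, so *sovE* is not transcribed.
So SovE is not produced.
No repressor is bound and NerC is active, so *velX* is transcribed.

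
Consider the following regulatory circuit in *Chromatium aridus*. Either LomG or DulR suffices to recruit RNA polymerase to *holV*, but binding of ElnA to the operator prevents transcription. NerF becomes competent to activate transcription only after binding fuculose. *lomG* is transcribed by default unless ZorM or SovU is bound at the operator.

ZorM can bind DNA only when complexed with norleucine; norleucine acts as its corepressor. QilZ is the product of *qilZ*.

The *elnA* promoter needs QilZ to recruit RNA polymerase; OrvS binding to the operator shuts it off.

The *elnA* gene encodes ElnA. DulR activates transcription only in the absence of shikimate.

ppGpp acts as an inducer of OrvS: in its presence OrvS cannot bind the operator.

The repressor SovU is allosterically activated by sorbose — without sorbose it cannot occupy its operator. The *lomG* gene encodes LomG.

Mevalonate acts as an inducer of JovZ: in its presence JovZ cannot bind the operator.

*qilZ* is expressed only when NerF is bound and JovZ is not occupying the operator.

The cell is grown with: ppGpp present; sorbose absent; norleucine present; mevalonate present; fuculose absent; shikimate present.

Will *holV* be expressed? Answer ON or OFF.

OFF

Norleucine is present, so ZorM is active.
Sorbose is absent, so SovU is inactive.
With repressor ZorM bound, *lomG* is not transcribed.
So LomG is not produced.
Shikimate is present, so DulR is inactive.
ppGpp is present, so OrvS is inactive.
Mevalonate is present, so JovZ is inactive.
Fuculose is absent, so NerF is inactive.
Required activator NerF is absent, so *qilZ* is not transcribed.
So QilZ is not produced.
Required activator QilZ is absent, so *elnA* is not transcribed.
So ElnA is not produced.
No activator is available at the *holV* promoter, so *holV* is not transcribed.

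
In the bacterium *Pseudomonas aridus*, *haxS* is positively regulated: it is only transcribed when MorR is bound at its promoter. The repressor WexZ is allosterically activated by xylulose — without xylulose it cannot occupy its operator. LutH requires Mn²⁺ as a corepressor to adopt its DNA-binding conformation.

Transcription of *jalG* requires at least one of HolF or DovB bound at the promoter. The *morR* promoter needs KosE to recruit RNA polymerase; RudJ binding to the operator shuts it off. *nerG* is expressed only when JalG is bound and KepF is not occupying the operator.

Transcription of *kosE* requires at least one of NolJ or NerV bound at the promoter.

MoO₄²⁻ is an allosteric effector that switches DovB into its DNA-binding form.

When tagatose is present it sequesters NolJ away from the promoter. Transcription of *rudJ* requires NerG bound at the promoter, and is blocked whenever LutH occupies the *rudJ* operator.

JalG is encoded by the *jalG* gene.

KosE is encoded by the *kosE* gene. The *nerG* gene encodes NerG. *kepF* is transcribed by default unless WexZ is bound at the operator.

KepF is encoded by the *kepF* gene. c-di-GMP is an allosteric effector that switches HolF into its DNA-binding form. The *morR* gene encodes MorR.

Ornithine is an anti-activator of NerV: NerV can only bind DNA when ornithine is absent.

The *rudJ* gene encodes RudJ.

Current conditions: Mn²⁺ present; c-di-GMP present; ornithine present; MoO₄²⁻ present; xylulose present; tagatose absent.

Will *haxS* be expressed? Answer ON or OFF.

c-di-GMP is present, so HolF is active.
MoO₄²⁻ is present, so DovB is active.
Activator HolF is present, so *jalG* is transcribed.
So JalG is produced and active.
Xylulose is present, so WexZ is active.
With repressor WexZ bound, *kepF* is not transcribed.
So KepF is not produced.
No repressor is bound and JalG is active, so *nerG* is transcribed.
So NerG is produced and active.
Mn²⁺ is present, so LutH is active.
With repressor LutH bound, *rudJ* is not transcribed.
So RudJ is not produced.
Tagatose is absent, so NolJ is active.
Ornithine is present, so NerV is inactive.
Activator NolJ is present, so *kosE* is transcribed.
So KosE is produced and active.
No repressor is bound and KosE is active, so *morR* is transcribed.
So MorR is produced and active.
No repressor is bound and MorR is active, so *haxS* is transcribed.

ON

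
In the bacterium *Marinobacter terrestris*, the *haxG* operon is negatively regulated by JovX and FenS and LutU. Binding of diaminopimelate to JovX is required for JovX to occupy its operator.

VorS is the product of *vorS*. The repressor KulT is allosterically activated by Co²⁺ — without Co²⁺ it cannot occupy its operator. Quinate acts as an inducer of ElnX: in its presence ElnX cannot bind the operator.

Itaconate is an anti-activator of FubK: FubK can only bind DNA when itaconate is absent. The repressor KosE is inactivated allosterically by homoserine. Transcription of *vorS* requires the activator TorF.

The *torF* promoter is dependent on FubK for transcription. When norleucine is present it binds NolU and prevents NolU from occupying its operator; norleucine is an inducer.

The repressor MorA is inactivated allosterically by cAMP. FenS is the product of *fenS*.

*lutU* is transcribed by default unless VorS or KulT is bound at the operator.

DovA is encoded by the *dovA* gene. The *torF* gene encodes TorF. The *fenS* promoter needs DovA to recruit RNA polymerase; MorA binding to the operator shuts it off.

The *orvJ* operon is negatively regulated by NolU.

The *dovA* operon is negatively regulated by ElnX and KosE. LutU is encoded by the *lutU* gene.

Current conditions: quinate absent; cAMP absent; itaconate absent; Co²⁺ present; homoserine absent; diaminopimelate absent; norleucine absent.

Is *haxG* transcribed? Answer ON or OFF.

ON

Diaminopimelate is absent, so JovX is inactive.
Quinate is absent, so ElnX is active.
Homoserine is absent, so KosE is active.
With repressor ElnX bound, *dovA* is not transcribed.
So DovA is not produced.
cAMP is absent, so MorA is active.
With repressor MorA bound, *fenS* is not transcribed.
So FenS is not produced.
Itaconate is absent, so FubK is active.
No repressor is bound and FubK is active, so *torF* is transcribed.
So TorF is produced and active.
No repressor is bound and TorF is active, so *vorS* is transcribed.
So VorS is produced and active.
Co²⁺ is present, so KulT is active.
With repressor VorS bound, *lutU* is not transcribed.
So LutU is not produced.
With no repressor bound, *haxG* is transcribed.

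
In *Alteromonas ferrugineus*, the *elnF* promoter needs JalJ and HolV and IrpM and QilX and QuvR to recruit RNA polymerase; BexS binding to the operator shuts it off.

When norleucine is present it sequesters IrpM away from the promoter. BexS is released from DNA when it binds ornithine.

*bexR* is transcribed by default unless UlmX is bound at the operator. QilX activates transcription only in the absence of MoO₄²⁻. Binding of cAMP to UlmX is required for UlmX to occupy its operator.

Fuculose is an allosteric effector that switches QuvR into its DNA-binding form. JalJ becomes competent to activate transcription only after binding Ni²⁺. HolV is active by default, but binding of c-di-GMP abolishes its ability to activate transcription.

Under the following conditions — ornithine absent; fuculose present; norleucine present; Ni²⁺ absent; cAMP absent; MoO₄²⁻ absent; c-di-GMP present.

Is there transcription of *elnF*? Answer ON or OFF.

OFF

Ni²⁺ is absent, so JalJ is inactive.
c-di-GMP is present, so HolV is inactive.
Ornithine is absent, so BexS is active.
Norleucine is present, so IrpM is inactive.
MoO₄²⁻ is absent, so QilX is active.
Fuculose is present, so QuvR is active.
With repressor BexS bound, *elnF* is not transcribed.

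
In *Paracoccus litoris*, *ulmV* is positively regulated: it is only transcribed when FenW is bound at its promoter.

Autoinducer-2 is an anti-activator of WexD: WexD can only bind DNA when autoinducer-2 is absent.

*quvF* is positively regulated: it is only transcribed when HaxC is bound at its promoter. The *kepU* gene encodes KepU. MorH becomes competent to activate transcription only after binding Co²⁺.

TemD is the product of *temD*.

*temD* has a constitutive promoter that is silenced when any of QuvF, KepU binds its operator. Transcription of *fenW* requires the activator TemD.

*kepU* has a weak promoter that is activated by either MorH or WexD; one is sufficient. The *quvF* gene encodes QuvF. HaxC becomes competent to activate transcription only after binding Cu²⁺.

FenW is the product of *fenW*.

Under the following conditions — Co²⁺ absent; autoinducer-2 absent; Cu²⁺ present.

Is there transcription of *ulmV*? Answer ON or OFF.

Cu²⁺ is present, so HaxC is active.
No repressor is bound and HaxC is active, so *quvF* is transcribed.
So QuvF is produced and active.
Co²⁺ is absent, so MorH is inactive.
Autoinducer-2 is absent, so WexD is active.
Activator WexD is present, so *kepU* is transcribed.
So KepU is produced and active.
With repressor QuvF bound, *temD* is not transcribed.
So TemD is not produced.
Required activator TemD is absent, so *fenW* is not transcribed.
So FenW is not produced.
Required activator FenW is absent, so *ulmV* is not transcribed.

OFF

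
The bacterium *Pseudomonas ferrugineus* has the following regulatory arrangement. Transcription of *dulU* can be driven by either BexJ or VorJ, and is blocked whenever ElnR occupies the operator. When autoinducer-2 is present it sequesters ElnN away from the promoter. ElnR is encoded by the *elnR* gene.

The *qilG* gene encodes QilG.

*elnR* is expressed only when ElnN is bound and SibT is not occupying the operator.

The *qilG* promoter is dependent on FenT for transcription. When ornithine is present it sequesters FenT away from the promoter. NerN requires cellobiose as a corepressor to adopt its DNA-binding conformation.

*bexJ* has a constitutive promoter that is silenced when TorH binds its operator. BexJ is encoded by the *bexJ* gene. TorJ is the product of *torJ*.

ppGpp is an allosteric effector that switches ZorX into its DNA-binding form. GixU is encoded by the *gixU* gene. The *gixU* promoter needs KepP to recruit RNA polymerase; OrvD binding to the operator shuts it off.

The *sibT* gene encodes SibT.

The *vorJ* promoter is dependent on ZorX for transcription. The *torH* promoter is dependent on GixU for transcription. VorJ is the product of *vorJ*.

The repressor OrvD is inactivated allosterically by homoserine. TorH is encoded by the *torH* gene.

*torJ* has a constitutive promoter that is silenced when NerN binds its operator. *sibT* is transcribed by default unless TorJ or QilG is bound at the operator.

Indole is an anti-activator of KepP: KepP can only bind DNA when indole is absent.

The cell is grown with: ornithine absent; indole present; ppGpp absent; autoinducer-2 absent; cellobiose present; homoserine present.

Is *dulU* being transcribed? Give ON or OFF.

OFF

Homoserine is present, so OrvD is inactive.
Indole is present, so KepP is inactive.
Required activator KepP is absent, so *gixU* is not transcribed.
So GixU is not produced.
Required activator GixU is absent, so *torH* is not transcribed.
So TorH is not produced.
With no repressor bound, *bexJ* is transcribed.
So BexJ is produced and active.
Cellobiose is present, so NerN is active.
With repressor NerN bound, *torJ* is not transcribed.
So TorJ is not produced.
Ornithine is absent, so FenT is active.
No repressor is bound and FenT is active, so *qilG* is transcribed.
So QilG is produced and active.
With repressor QilG bound, *sibT* is not transcribed.
So SibT is not produced.
Autoinducer-2 is absent, so ElnN is active.
No repressor is bound and ElnN is active, so *elnR* is transcribed.
So ElnR is produced and active.
ppGpp is absent, so ZorX is inactive.
Required activator ZorX is absent, so *vorJ* is not transcribed.
So VorJ is not produced.
With repressor ElnR bound, *dulU* is not transcribed.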